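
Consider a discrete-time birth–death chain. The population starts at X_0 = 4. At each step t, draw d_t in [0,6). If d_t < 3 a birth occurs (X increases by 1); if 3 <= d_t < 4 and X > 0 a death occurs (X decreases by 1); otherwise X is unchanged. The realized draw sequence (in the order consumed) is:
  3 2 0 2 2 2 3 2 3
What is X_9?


t=0: X=4, d=3 → death, X_1=3
t=1: X=3, d=2 → birth, X_2=4
t=2: X=4, d=0 → birth, X_3=5
t=3: X=5, d=2 → birth, X_4=6
t=4: X=6, d=2 → birth, X_5=7
t=5: X=7, d=2 → birth, X_6=8
t=6: X=8, d=3 → death, X_7=7
t=7: X=7, d=2 → birth, X_8=8
t=8: X=8, d=3 → death, X_9=7

7


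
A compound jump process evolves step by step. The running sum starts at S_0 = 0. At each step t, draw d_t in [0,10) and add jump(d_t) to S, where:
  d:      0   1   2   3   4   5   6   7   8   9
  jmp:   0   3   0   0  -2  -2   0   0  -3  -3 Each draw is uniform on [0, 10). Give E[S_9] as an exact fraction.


Outcome values over d=0..9: [0, 3, 0, 0, -2, -2, 0, 0, -3, -3]
Σy = -7, Σy² = 35, M = 10
μ = -7/10 = -7/10,  σ² = 35/10 − (-7/10)² = 301/100
E[S_9] = 0 + 9·(-7/10) = -63/10

-63/10


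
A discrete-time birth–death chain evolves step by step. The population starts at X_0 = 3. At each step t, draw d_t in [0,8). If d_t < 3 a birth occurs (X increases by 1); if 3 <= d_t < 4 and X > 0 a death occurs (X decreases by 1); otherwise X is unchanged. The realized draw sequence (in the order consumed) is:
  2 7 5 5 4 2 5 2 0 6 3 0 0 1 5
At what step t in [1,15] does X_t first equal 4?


1

t=0: X=3, d=2 → birth, X_1=4
t=1: X=4, d=7 → hold, X_2=4
t=2: X=4, d=5 → hold, X_3=4
t=3: X=4, d=5 → hold, X_4=4
t=4: X=4, d=4 → hold, X_5=4
t=5: X=4, d=2 → birth, X_6=5
t=6: X=5, d=5 → hold, X_7=5
t=7: X=5, d=2 → birth, X_8=6
t=8: X=6, d=0 → birth, X_9=7
t=9: X=7, d=6 → hold, X_10=7
t=10: X=7, d=3 → death, X_11=6
t=11: X=6, d=0 → birth, X_12=7
t=12: X=7, d=0 → birth, X_13=8
t=13: X=8, d=1 → birth, X_14=9
t=14: X=9, d=5 → hold, X_15=9


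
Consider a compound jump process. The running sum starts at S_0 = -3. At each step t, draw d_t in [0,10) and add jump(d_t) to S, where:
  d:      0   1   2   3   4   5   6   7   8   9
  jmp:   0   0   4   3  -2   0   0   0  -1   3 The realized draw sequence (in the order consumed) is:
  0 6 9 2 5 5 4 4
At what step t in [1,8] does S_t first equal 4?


t=0: S=-3, d=0, jump=0, S_1=-3
t=1: S=-3, d=6, jump=0, S_2=-3
t=2: S=-3, d=9, jump=3, S_3=0
t=3: S=0, d=2, jump=4, S_4=4
t=4: S=4, d=5, jump=0, S_5=4
t=5: S=4, d=5, jump=0, S_6=4
t=6: S=4, d=4, jump=-2, S_7=2
t=7: S=2, d=4, jump=-2, S_8=0

4


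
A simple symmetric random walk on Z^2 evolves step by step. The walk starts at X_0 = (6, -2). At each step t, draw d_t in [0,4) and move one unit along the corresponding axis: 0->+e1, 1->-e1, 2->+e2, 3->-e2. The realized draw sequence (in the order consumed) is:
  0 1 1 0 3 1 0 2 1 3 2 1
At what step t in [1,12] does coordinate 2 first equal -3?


5

t=0: X=(6, -2), d=0 → +e1, X_1=(7, -2)
t=1: X=(7, -2), d=1 → -e1, X_2=(6, -2)
t=2: X=(6, -2), d=1 → -e1, X_3=(5, -2)
t=3: X=(5, -2), d=0 → +e1, X_4=(6, -2)
t=4: X=(6, -2), d=3 → -e2, X_5=(6, -3)
t=5: X=(6, -3), d=1 → -e1, X_6=(5, -3)
t=6: X=(5, -3), d=0 → +e1, X_7=(6, -3)
t=7: X=(6, -3), d=2 → +e2, X_8=(6, -2)
t=8: X=(6, -2), d=1 → -e1, X_9=(5, -2)
t=9: X=(5, -2), d=3 → -e2, X_10=(5, -3)
t=10: X=(5, -3), d=2 → +e2, X_11=(5, -2)
t=11: X=(5, -2), d=1 → -e1, X_12=(4, -2)


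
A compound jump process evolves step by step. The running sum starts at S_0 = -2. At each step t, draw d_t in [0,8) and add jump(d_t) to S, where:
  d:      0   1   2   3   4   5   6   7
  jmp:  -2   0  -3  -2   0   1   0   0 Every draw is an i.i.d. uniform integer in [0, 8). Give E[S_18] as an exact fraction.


Outcome values over d=0..7: [-2, 0, -3, -2, 0, 1, 0, 0]
Σy = -6, Σy² = 18, M = 8
μ = -6/8 = -3/4,  σ² = 18/8 − (-3/4)² = 27/16
E[S_18] = -2 + 18·(-3/4) = -31/2

-31/2


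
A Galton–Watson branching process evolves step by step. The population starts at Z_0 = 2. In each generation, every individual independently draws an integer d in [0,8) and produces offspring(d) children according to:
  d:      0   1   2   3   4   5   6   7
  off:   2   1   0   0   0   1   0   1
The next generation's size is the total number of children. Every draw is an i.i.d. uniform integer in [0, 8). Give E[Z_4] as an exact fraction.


625/2048

Outcome values over d=0..7: [2, 1, 0, 0, 0, 1, 0, 1]
Σy = 5, Σy² = 7, M = 8
μ = 5/8 = 5/8,  σ² = 7/8 − (5/8)² = 31/64
E[Z_0] = 2
E[Z_1] = 5/8·E[Z_0] = 5/4
E[Z_2] = 5/8·E[Z_1] = 25/32
E[Z_3] = 5/8·E[Z_2] = 125/256
E[Z_4] = 5/8·E[Z_3] = 625/2048


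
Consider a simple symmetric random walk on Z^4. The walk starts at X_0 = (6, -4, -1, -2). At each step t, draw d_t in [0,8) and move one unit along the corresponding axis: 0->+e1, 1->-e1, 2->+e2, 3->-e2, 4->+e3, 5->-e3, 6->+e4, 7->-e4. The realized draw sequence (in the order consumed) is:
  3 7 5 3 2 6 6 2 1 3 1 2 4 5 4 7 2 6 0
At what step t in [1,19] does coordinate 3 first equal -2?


t=0: X=(6, -4, -1, -2), d=3 → -e2, X_1=(6, -5, -1, -2)
t=1: X=(6, -5, -1, -2), d=7 → -e4, X_2=(6, -5, -1, -3)
t=2: X=(6, -5, -1, -3), d=5 → -e3, X_3=(6, -5, -2, -3)
t=3: X=(6, -5, -2, -3), d=3 → -e2, X_4=(6, -6, -2, -3)
t=4: X=(6, -6, -2, -3), d=2 → +e2, X_5=(6, -5, -2, -3)
t=5: X=(6, -5, -2, -3), d=6 → +e4, X_6=(6, -5, -2, -2)
t=6: X=(6, -5, -2, -2), d=6 → +e4, X_7=(6, -5, -2, -1)
t=7: X=(6, -5, -2, -1), d=2 → +e2, X_8=(6, -4, -2, -1)
t=8: X=(6, -4, -2, -1), d=1 → -e1, X_9=(5, -4, -2, -1)
t=9: X=(5, -4, -2, -1), d=3 → -e2, X_10=(5, -5, -2, -1)
t=10: X=(5, -5, -2, -1), d=1 → -e1, X_11=(4, -5, -2, -1)
t=11: X=(4, -5, -2, -1), d=2 → +e2, X_12=(4, -4, -2, -1)
t=12: X=(4, -4, -2, -1), d=4 → +e3, X_13=(4, -4, -1, -1)
t=13: X=(4, -4, -1, -1), d=5 → -e3, X_14=(4, -4, -2, -1)
t=14: X=(4, -4, -2, -1), d=4 → +e3, X_15=(4, -4, -1, -1)
t=15: X=(4, -4, -1, -1), d=7 → -e4, X_16=(4, -4, -1, -2)
t=16: X=(4, -4, -1, -2), d=2 → +e2, X_17=(4, -3, -1, -2)
t=17: X=(4, -3, -1, -2), d=6 → +e4, X_18=(4, -3, -1, -1)
t=18: X=(4, -3, -1, -1), d=0 → +e1, X_19=(5, -3, -1, -1)

3


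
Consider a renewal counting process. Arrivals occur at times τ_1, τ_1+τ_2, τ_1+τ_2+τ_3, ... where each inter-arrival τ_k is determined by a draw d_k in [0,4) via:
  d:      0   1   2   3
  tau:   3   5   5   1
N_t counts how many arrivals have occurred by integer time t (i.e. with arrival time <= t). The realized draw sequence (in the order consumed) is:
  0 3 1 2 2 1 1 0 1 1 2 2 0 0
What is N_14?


draw d_1=0: τ_1=3, arrival time A_1=3
draw d_2=3: τ_2=1, arrival time A_2=4
draw d_3=1: τ_3=5, arrival time A_3=9
draw d_4=2: τ_4=5, arrival time A_4=14
draw d_5=2: τ_5=5, arrival time A_5=19
draw d_6=1: τ_6=5, arrival time A_6=24
draw d_7=1: τ_7=5, arrival time A_7=29
draw d_8=0: τ_8=3, arrival time A_8=32
draw d_9=1: τ_9=5, arrival time A_9=37
draw d_10=1: τ_10=5, arrival time A_10=42
draw d_11=2: τ_11=5, arrival time A_11=47
draw d_12=2: τ_12=5, arrival time A_12=52
draw d_13=0: τ_13=3, arrival time A_13=55
draw d_14=0: τ_14=3, arrival time A_14=58
N_t over t=0..14: 0:0 1:0 2:0 3:1 4:2 5:2 6:2 7:2 8:2 9:3 10:3 11:3 12:3 13:3 14:4

4


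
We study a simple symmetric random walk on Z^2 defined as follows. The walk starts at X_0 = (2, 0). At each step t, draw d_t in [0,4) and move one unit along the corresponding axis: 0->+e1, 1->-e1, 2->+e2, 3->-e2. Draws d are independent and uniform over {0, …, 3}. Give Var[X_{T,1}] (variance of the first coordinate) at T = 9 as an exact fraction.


Outcome values over d=0..3: [1, -1, 0, 0]
Σy = 0, Σy² = 2, M = 4
μ = 0/4 = 0,  σ² = 2/4 − (0)² = 1/2
Independent increments: Var[X_9] = 9·σ² = 9·(1/2) = 9/2

9/2


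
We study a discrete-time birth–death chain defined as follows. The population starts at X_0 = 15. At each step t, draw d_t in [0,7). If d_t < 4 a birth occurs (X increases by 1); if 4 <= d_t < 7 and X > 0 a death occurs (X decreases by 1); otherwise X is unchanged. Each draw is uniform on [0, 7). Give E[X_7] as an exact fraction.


X can drop by at most 1 per step and X_0 = 15 > T = 7, so X_t >= 15 − t >= 8 > 0 for every t <= 7: the floor at 0 (the 'and X > 0' condition) never binds. Hence X_7 = X_0 + Σ_{t<7} Y_t with i.i.d. increments Y_t = y(d_t) ∈ {+1, −1, 0}.
Outcome values over d=0..6: [1, 1, 1, 1, -1, -1, -1]
Σy = 1, Σy² = 7, M = 7
μ = 1/7 = 1/7,  σ² = 7/7 − (1/7)² = 48/49
E[X_7] = 15 + 7·(1/7) = 16

16


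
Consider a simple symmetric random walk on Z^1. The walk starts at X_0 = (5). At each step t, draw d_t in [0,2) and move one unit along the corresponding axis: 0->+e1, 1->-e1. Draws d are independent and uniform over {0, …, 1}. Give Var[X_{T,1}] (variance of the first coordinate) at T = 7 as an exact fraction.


7

Outcome values over d=0..1: [1, -1]
Σy = 0, Σy² = 2, M = 2
μ = 0/2 = 0,  σ² = 2/2 − (0)² = 1
Independent increments: Var[X_7] = 7·σ² = 7·(1) = 7


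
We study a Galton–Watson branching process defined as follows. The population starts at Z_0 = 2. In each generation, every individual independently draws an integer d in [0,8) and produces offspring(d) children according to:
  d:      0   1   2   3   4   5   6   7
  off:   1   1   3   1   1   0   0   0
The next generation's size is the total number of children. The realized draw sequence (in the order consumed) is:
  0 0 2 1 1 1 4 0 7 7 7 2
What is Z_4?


3

gen 0: Z_0=2, draws=[0, 0], offspring=[1, 1], Z_1=2
gen 1: Z_1=2, draws=[2, 1], offspring=[3, 1], Z_2=4
gen 2: Z_2=4, draws=[1, 1, 4, 0], offspring=[1, 1, 1, 1], Z_3=4
gen 3: Z_3=4, draws=[7, 7, 7, 2], offspring=[0, 0, 0, 3], Z_4=3


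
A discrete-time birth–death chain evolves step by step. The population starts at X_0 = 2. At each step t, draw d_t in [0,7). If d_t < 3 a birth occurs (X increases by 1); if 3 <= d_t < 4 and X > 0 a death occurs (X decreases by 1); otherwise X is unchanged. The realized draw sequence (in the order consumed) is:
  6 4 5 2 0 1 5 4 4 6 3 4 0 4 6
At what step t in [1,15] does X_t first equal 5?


t=0: X=2, d=6 → hold, X_1=2
t=1: X=2, d=4 → hold, X_2=2
t=2: X=2, d=5 → hold, X_3=2
t=3: X=2, d=2 → birth, X_4=3
t=4: X=3, d=0 → birth, X_5=4
t=5: X=4, d=1 → birth, X_6=5
t=6: X=5, d=5 → hold, X_7=5
t=7: X=5, d=4 → hold, X_8=5
t=8: X=5, d=4 → hold, X_9=5
t=9: X=5, d=6 → hold, X_10=5
t=10: X=5, d=3 → death, X_11=4
t=11: X=4, d=4 → hold, X_12=4
t=12: X=4, d=0 → birth, X_13=5
t=13: X=5, d=4 → hold, X_14=5
t=14: X=5, d=6 → hold, X_15=5

6


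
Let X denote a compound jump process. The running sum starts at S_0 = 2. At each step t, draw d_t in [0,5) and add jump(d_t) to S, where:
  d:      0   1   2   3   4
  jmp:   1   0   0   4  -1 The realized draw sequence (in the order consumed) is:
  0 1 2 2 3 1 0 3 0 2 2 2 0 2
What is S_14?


t=0: S=2, d=0, jump=1, S_1=3
t=1: S=3, d=1, jump=0, S_2=3
t=2: S=3, d=2, jump=0, S_3=3
t=3: S=3, d=2, jump=0, S_4=3
t=4: S=3, d=3, jump=4, S_5=7
t=5: S=7, d=1, jump=0, S_6=7
t=6: S=7, d=0, jump=1, S_7=8
t=7: S=8, d=3, jump=4, S_8=12
t=8: S=12, d=0, jump=1, S_9=13
t=9: S=13, d=2, jump=0, S_10=13
t=10: S=13, d=2, jump=0, S_11=13
t=11: S=13, d=2, jump=0, S_12=13
t=12: S=13, d=0, jump=1, S_13=14
t=13: S=14, d=2, jump=0, S_14=14

14


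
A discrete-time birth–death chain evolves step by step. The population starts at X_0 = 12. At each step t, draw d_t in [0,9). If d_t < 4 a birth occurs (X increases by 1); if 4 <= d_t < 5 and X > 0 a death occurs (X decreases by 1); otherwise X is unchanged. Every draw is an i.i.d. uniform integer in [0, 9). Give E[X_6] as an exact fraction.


X can drop by at most 1 per step and X_0 = 12 > T = 6, so X_t >= 12 − t >= 6 > 0 for every t <= 6: the floor at 0 (the 'and X > 0' condition) never binds. Hence X_6 = X_0 + Σ_{t<6} Y_t with i.i.d. increments Y_t = y(d_t) ∈ {+1, −1, 0}.
Outcome values over d=0..8: [1, 1, 1, 1, -1, 0, 0, 0, 0]
Σy = 3, Σy² = 5, M = 9
μ = 3/9 = 1/3,  σ² = 5/9 − (1/3)² = 4/9
E[X_6] = 12 + 6·(1/3) = 14

14


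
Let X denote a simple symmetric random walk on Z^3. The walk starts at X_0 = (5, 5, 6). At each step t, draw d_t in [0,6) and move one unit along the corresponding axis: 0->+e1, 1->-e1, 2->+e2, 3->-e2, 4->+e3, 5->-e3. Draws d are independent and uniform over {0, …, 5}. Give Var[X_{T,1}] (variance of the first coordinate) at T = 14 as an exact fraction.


14/3

Outcome values over d=0..5: [1, -1, 0, 0, 0, 0]
Σy = 0, Σy² = 2, M = 6
μ = 0/6 = 0,  σ² = 2/6 − (0)² = 1/3
Independent increments: Var[X_14] = 14·σ² = 14·(1/3) = 14/3


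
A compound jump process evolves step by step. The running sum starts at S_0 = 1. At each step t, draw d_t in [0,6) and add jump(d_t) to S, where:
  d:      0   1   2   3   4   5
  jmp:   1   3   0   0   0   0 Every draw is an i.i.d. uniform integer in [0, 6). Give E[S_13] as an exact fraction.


29/3

Outcome values over d=0..5: [1, 3, 0, 0, 0, 0]
Σy = 4, Σy² = 10, M = 6
μ = 4/6 = 2/3,  σ² = 10/6 − (2/3)² = 11/9
E[S_13] = 1 + 13·(2/3) = 29/3


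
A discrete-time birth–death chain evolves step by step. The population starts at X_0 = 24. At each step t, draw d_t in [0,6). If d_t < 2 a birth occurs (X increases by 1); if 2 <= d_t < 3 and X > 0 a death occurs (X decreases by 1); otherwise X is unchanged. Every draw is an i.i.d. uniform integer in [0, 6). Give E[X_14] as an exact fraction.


X can drop by at most 1 per step and X_0 = 24 > T = 14, so X_t >= 24 − t >= 10 > 0 for every t <= 14: the floor at 0 (the 'and X > 0' condition) never binds. Hence X_14 = X_0 + Σ_{t<14} Y_t with i.i.d. increments Y_t = y(d_t) ∈ {+1, −1, 0}.
Outcome values over d=0..5: [1, 1, -1, 0, 0, 0]
Σy = 1, Σy² = 3, M = 6
μ = 1/6 = 1/6,  σ² = 3/6 − (1/6)² = 17/36
E[X_14] = 24 + 14·(1/6) = 79/3

79/3


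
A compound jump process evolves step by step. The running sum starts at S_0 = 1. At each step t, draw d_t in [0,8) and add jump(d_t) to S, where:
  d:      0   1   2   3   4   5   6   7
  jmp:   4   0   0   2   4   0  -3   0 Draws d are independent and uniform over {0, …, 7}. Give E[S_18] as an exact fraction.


Outcome values over d=0..7: [4, 0, 0, 2, 4, 0, -3, 0]
Σy = 7, Σy² = 45, M = 8
μ = 7/8 = 7/8,  σ² = 45/8 − (7/8)² = 311/64
E[S_18] = 1 + 18·(7/8) = 67/4

67/4


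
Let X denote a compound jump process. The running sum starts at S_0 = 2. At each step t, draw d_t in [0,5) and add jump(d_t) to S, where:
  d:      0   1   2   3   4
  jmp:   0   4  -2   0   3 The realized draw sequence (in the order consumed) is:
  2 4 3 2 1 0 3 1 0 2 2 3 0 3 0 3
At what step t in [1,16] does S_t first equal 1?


4

t=0: S=2, d=2, jump=-2, S_1=0
t=1: S=0, d=4, jump=3, S_2=3
t=2: S=3, d=3, jump=0, S_3=3
t=3: S=3, d=2, jump=-2, S_4=1
t=4: S=1, d=1, jump=4, S_5=5
t=5: S=5, d=0, jump=0, S_6=5
t=6: S=5, d=3, jump=0, S_7=5
t=7: S=5, d=1, jump=4, S_8=9
t=8: S=9, d=0, jump=0, S_9=9
t=9: S=9, d=2, jump=-2, S_10=7
t=10: S=7, d=2, jump=-2, S_11=5
t=11: S=5, d=3, jump=0, S_12=5
t=12: S=5, d=0, jump=0, S_13=5
t=13: S=5, d=3, jump=0, S_14=5
t=14: S=5, d=0, jump=0, S_15=5
t=15: S=5, d=3, jump=0, S_16=5


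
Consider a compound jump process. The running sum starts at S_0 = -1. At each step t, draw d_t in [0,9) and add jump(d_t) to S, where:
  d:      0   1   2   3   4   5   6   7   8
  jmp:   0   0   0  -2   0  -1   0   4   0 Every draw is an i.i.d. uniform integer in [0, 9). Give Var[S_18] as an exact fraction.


Outcome values over d=0..8: [0, 0, 0, -2, 0, -1, 0, 4, 0]
Σy = 1, Σy² = 21, M = 9
μ = 1/9 = 1/9,  σ² = 21/9 − (1/9)² = 188/81
Independent increments: Var[S_18] = 18·σ² = 18·(188/81) = 376/9

376/9


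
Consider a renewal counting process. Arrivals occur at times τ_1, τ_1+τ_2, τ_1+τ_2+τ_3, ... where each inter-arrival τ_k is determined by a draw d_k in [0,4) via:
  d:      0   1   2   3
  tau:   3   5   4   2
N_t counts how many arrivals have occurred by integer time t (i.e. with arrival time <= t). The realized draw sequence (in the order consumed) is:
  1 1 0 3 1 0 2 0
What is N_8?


1

draw d_1=1: τ_1=5, arrival time A_1=5
draw d_2=1: τ_2=5, arrival time A_2=10
draw d_3=0: τ_3=3, arrival time A_3=13
draw d_4=3: τ_4=2, arrival time A_4=15
draw d_5=1: τ_5=5, arrival time A_5=20
draw d_6=0: τ_6=3, arrival time A_6=23
draw d_7=2: τ_7=4, arrival time A_7=27
draw d_8=0: τ_8=3, arrival time A_8=30
N_t over t=0..8: 0:0 1:0 2:0 3:0 4:0 5:1 6:1 7:1 8:1


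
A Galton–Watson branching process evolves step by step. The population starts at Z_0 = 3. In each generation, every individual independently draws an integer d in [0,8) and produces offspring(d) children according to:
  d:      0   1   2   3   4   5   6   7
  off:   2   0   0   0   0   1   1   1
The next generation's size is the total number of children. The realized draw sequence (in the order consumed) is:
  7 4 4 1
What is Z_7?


gen 0: Z_0=3, draws=[7, 4, 4], offspring=[1, 0, 0], Z_1=1
gen 1: Z_1=1, draws=[1], offspring=[0], Z_2=0
gen 2: Z_2=0, draws=[], offspring=[], Z_3=0
gen 3: Z_3=0, draws=[], offspring=[], Z_4=0
gen 4: Z_4=0, draws=[], offspring=[], Z_5=0
gen 5: Z_5=0, draws=[], offspring=[], Z_6=0
gen 6: Z_6=0, draws=[], offspring=[], Z_7=0

0


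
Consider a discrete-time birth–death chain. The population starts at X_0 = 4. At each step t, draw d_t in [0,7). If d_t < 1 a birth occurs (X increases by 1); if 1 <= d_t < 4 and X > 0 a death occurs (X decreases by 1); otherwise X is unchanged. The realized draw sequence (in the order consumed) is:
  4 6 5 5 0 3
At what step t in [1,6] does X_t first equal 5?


5

t=0: X=4, d=4 → hold, X_1=4
t=1: X=4, d=6 → hold, X_2=4
t=2: X=4, d=5 → hold, X_3=4
t=3: X=4, d=5 → hold, X_4=4
t=4: X=4, d=0 → birth, X_5=5
t=5: X=5, d=3 → death, X_6=4


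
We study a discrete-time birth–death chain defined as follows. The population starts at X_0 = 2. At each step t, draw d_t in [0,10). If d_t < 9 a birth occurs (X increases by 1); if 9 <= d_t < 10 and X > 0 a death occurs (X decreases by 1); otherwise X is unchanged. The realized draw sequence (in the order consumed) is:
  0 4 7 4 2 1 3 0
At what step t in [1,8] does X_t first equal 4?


2

t=0: X=2, d=0 → birth, X_1=3
t=1: X=3, d=4 → birth, X_2=4
t=2: X=4, d=7 → birth, X_3=5
t=3: X=5, d=4 → birth, X_4=6
t=4: X=6, d=2 → birth, X_5=7
t=5: X=7, d=1 → birth, X_6=8
t=6: X=8, d=3 → birth, X_7=9
t=7: X=9, d=0 → birth, X_8=10


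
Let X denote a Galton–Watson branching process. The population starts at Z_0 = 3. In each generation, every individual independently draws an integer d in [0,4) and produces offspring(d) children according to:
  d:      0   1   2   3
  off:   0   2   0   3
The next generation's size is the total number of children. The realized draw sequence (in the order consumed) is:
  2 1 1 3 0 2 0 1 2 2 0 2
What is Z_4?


gen 0: Z_0=3, draws=[2, 1, 1], offspring=[0, 2, 2], Z_1=4
gen 1: Z_1=4, draws=[3, 0, 2, 0], offspring=[3, 0, 0, 0], Z_2=3
gen 2: Z_2=3, draws=[1, 2, 2], offspring=[2, 0, 0], Z_3=2
gen 3: Z_3=2, draws=[0, 2], offspring=[0, 0], Z_4=0

0


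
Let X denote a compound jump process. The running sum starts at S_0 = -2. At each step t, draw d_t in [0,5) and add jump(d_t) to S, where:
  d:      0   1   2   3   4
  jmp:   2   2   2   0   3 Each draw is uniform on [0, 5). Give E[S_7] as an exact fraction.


Outcome values over d=0..4: [2, 2, 2, 0, 3]
Σy = 9, Σy² = 21, M = 5
μ = 9/5 = 9/5,  σ² = 21/5 − (9/5)² = 24/25
E[S_7] = -2 + 7·(9/5) = 53/5

53/5


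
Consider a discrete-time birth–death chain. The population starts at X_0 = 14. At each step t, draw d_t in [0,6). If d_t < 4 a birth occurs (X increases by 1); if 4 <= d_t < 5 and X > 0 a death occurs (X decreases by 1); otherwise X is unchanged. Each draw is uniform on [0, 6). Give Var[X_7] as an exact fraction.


49/12

X can drop by at most 1 per step and X_0 = 14 > T = 7, so X_t >= 14 − t >= 7 > 0 for every t <= 7: the floor at 0 (the 'and X > 0' condition) never binds. Hence X_7 = X_0 + Σ_{t<7} Y_t with i.i.d. increments Y_t = y(d_t) ∈ {+1, −1, 0}.
Outcome values over d=0..5: [1, 1, 1, 1, -1, 0]
Σy = 3, Σy² = 5, M = 6
μ = 3/6 = 1/2,  σ² = 5/6 − (1/2)² = 7/12
Independent increments: Var[X_7] = 7·σ² = 7·(7/12) = 49/12


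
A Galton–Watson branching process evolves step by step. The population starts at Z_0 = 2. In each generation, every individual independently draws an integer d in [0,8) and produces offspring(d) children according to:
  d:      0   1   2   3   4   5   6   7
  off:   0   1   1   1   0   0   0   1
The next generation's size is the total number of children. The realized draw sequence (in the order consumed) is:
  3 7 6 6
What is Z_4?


0

gen 0: Z_0=2, draws=[3, 7], offspring=[1, 1], Z_1=2
gen 1: Z_1=2, draws=[6, 6], offspring=[0, 0], Z_2=0
gen 2: Z_2=0, draws=[], offspring=[], Z_3=0
gen 3: Z_3=0, draws=[], offspring=[], Z_4=0


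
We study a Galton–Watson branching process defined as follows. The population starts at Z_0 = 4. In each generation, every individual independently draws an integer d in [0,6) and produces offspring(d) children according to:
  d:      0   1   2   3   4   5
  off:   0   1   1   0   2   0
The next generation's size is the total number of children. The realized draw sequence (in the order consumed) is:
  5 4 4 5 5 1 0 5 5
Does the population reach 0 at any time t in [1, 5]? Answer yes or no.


yes

gen 0: Z_0=4, draws=[5, 4, 4, 5], offspring=[0, 2, 2, 0], Z_1=4
gen 1: Z_1=4, draws=[5, 1, 0, 5], offspring=[0, 1, 0, 0], Z_2=1
gen 2: Z_2=1, draws=[5], offspring=[0], Z_3=0
gen 3: Z_3=0, draws=[], offspring=[], Z_4=0
gen 4: Z_4=0, draws=[], offspring=[], Z_5=0


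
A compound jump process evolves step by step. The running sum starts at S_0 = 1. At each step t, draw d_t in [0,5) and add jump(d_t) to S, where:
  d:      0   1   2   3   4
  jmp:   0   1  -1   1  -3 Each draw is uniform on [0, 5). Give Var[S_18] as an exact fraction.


Outcome values over d=0..4: [0, 1, -1, 1, -3]
Σy = -2, Σy² = 12, M = 5
μ = -2/5 = -2/5,  σ² = 12/5 − (-2/5)² = 56/25
Independent increments: Var[S_18] = 18·σ² = 18·(56/25) = 1008/25

1008/25


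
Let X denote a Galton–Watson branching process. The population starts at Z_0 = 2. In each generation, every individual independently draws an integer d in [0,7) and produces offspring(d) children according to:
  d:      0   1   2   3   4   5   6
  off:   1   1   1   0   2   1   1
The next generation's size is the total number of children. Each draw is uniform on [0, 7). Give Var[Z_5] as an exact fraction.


Outcome values over d=0..6: [1, 1, 1, 0, 2, 1, 1]
Σy = 7, Σy² = 9, M = 7
μ = 7/7 = 1,  σ² = 9/7 − (1)² = 2/7
V_0 = 0, E_0 = 2
V_1 = 2/7·E_0 + (1)²·V_0 = 4/7;  E_1 = 2
V_2 = 2/7·E_1 + (1)²·V_1 = 8/7;  E_2 = 2
V_3 = 2/7·E_2 + (1)²·V_2 = 12/7;  E_3 = 2
V_4 = 2/7·E_3 + (1)²·V_3 = 16/7;  E_4 = 2
V_5 = 2/7·E_4 + (1)²·V_4 = 20/7;  E_5 = 2

20/7


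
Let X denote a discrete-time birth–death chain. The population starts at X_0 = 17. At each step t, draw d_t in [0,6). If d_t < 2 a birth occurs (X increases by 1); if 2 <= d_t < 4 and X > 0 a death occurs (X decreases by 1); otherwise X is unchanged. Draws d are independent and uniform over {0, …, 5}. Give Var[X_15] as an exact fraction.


X can drop by at most 1 per step and X_0 = 17 > T = 15, so X_t >= 17 − t >= 2 > 0 for every t <= 15: the floor at 0 (the 'and X > 0' condition) never binds. Hence X_15 = X_0 + Σ_{t<15} Y_t with i.i.d. increments Y_t = y(d_t) ∈ {+1, −1, 0}.
Outcome values over d=0..5: [1, 1, -1, -1, 0, 0]
Σy = 0, Σy² = 4, M = 6
μ = 0/6 = 0,  σ² = 4/6 − (0)² = 2/3
Independent increments: Var[X_15] = 15·σ² = 15·(2/3) = 10

10


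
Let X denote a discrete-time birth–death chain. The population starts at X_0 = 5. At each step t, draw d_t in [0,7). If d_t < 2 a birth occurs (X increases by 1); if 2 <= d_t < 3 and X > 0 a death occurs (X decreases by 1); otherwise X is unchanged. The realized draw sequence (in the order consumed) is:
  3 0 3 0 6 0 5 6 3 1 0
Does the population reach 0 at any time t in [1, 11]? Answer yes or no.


t=0: X=5, d=3 → hold, X_1=5
t=1: X=5, d=0 → birth, X_2=6
t=2: X=6, d=3 → hold, X_3=6
t=3: X=6, d=0 → birth, X_4=7
t=4: X=7, d=6 → hold, X_5=7
t=5: X=7, d=0 → birth, X_6=8
t=6: X=8, d=5 → hold, X_7=8
t=7: X=8, d=6 → hold, X_8=8
t=8: X=8, d=3 → hold, X_9=8
t=9: X=8, d=1 → birth, X_10=9
t=10: X=9, d=0 → birth, X_11=10

no


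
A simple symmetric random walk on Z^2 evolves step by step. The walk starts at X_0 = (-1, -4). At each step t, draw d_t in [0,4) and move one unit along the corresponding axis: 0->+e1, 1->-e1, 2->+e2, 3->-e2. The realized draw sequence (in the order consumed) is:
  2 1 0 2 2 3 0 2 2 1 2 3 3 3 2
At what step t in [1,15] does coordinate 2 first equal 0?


t=0: X=(-1, -4), d=2 → +e2, X_1=(-1, -3)
t=1: X=(-1, -3), d=1 → -e1, X_2=(-2, -3)
t=2: X=(-2, -3), d=0 → +e1, X_3=(-1, -3)
t=3: X=(-1, -3), d=2 → +e2, X_4=(-1, -2)
t=4: X=(-1, -2), d=2 → +e2, X_5=(-1, -1)
t=5: X=(-1, -1), d=3 → -e2, X_6=(-1, -2)
t=6: X=(-1, -2), d=0 → +e1, X_7=(0, -2)
t=7: X=(0, -2), d=2 → +e2, X_8=(0, -1)
t=8: X=(0, -1), d=2 → +e2, X_9=(0, 0)
t=9: X=(0, 0), d=1 → -e1, X_10=(-1, 0)
t=10: X=(-1, 0), d=2 → +e2, X_11=(-1, 1)
t=11: X=(-1, 1), d=3 → -e2, X_12=(-1, 0)
t=12: X=(-1, 0), d=3 → -e2, X_13=(-1, -1)
t=13: X=(-1, -1), d=3 → -e2, X_14=(-1, -2)
t=14: X=(-1, -2), d=2 → +e2, X_15=(-1, -1)

9


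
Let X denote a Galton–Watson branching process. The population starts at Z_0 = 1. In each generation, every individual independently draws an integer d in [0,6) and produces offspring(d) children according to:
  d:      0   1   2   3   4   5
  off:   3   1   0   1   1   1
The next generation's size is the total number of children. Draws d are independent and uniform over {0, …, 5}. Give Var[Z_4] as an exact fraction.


10991435/1679616

Outcome values over d=0..5: [3, 1, 0, 1, 1, 1]
Σy = 7, Σy² = 13, M = 6
μ = 7/6 = 7/6,  σ² = 13/6 − (7/6)² = 29/36
V_0 = 0, E_0 = 1
V_1 = 29/36·E_0 + (7/6)²·V_0 = 29/36;  E_1 = 7/6
V_2 = 29/36·E_1 + (7/6)²·V_1 = 2639/1296;  E_2 = 49/36
V_3 = 29/36·E_2 + (7/6)²·V_2 = 180467/46656;  E_3 = 343/216
V_4 = 29/36·E_3 + (7/6)²·V_3 = 10991435/1679616;  E_4 = 2401/1296


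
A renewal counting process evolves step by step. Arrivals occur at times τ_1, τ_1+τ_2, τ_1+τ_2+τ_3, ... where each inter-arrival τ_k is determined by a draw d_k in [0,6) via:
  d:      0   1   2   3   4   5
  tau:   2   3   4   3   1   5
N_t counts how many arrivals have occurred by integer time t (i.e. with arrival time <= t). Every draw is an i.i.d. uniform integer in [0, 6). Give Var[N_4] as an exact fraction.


743567/1679616

Inter-arrival values over d=0..5: [2, 3, 4, 3, 1, 5]
Each d has probability 1/6, so the pmf of τ is: f(1) = 1/6, f(2) = 1/6, f(3) = 1/3, f(4) = 1/6, f(5) = 1/6
Let p_n(j) = P(N_n = j), with p_0 = [1]. Condition on τ_1: p_n(0) = P(τ > n), and for j >= 1, p_n(j) = Σ_{k<=n} f(k)·p_{n−k}(j−1)
p_1 = [5/6, 1/6]  (j = 0..1)
p_2 = [2/3, 11/36, 1/36]  (j = 0..2)
p_3 = [1/3, 7/12, 17/216, 1/216]  (j = 0..3)
p_4 = [1/6, 11/18, 11/54, 23/1296, 1/1296]  (j = 0..4)
E[N_4] = Σ j·p_4(j) = 1393/1296;  E[N_4²] = Σ j²·p_4(j) = 2071/1296
Var[N_4] = 2071/1296 − (1393/1296)² = 743567/1679616


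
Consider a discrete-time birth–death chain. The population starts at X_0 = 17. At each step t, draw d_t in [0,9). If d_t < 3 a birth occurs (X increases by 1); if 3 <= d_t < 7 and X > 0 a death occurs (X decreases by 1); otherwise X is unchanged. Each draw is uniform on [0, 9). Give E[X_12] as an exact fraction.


X can drop by at most 1 per step and X_0 = 17 > T = 12, so X_t >= 17 − t >= 5 > 0 for every t <= 12: the floor at 0 (the 'and X > 0' condition) never binds. Hence X_12 = X_0 + Σ_{t<12} Y_t with i.i.d. increments Y_t = y(d_t) ∈ {+1, −1, 0}.
Outcome values over d=0..8: [1, 1, 1, -1, -1, -1, -1, 0, 0]
Σy = -1, Σy² = 7, M = 9
μ = -1/9 = -1/9,  σ² = 7/9 − (-1/9)² = 62/81
E[X_12] = 17 + 12·(-1/9) = 47/3

47/3


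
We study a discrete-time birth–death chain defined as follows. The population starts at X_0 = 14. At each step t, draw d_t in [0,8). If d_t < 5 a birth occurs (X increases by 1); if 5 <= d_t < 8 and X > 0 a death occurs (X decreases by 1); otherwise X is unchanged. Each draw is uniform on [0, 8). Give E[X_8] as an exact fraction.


X can drop by at most 1 per step and X_0 = 14 > T = 8, so X_t >= 14 − t >= 6 > 0 for every t <= 8: the floor at 0 (the 'and X > 0' condition) never binds. Hence X_8 = X_0 + Σ_{t<8} Y_t with i.i.d. increments Y_t = y(d_t) ∈ {+1, −1, 0}.
Outcome values over d=0..7: [1, 1, 1, 1, 1, -1, -1, -1]
Σy = 2, Σy² = 8, M = 8
μ = 2/8 = 1/4,  σ² = 8/8 − (1/4)² = 15/16
E[X_8] = 14 + 8·(1/4) = 16

16


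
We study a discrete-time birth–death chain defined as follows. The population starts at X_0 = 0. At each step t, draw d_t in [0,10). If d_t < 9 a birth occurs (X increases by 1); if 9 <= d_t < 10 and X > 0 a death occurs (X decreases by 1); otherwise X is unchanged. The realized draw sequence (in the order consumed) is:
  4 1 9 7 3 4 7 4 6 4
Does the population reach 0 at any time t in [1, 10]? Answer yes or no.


no

t=0: X=0, d=4 → birth, X_1=1
t=1: X=1, d=1 → birth, X_2=2
t=2: X=2, d=9 → death, X_3=1
t=3: X=1, d=7 → birth, X_4=2
t=4: X=2, d=3 → birth, X_5=3
t=5: X=3, d=4 → birth, X_6=4
t=6: X=4, d=7 → birth, X_7=5
t=7: X=5, d=4 → birth, X_8=6
t=8: X=6, d=6 → birth, X_9=7
t=9: X=7, d=4 → birth, X_10=8


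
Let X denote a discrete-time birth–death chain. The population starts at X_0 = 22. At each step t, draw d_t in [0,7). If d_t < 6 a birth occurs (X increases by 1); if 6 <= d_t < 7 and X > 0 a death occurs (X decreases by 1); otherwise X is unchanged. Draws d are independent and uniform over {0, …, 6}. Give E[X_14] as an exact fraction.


32

X can drop by at most 1 per step and X_0 = 22 > T = 14, so X_t >= 22 − t >= 8 > 0 for every t <= 14: the floor at 0 (the 'and X > 0' condition) never binds. Hence X_14 = X_0 + Σ_{t<14} Y_t with i.i.d. increments Y_t = y(d_t) ∈ {+1, −1, 0}.
Outcome values over d=0..6: [1, 1, 1, 1, 1, 1, -1]
Σy = 5, Σy² = 7, M = 7
μ = 5/7 = 5/7,  σ² = 7/7 − (5/7)² = 24/49
E[X_14] = 22 + 14·(5/7) = 32


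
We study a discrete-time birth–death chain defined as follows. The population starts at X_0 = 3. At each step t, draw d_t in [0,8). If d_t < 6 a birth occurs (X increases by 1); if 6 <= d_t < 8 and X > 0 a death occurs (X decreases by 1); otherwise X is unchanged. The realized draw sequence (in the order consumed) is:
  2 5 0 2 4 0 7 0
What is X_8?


9

t=0: X=3, d=2 → birth, X_1=4
t=1: X=4, d=5 → birth, X_2=5
t=2: X=5, d=0 → birth, X_3=6
t=3: X=6, d=2 → birth, X_4=7
t=4: X=7, d=4 → birth, X_5=8
t=5: X=8, d=0 → birth, X_6=9
t=6: X=9, d=7 → death, X_7=8
t=7: X=8, d=0 → birth, X_8=9


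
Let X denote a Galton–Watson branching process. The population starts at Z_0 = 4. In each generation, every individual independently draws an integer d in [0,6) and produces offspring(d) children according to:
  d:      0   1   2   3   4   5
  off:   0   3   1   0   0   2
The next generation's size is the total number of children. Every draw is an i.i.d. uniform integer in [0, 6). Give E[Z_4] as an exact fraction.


Outcome values over d=0..5: [0, 3, 1, 0, 0, 2]
Σy = 6, Σy² = 14, M = 6
μ = 6/6 = 1,  σ² = 14/6 − (1)² = 4/3
E[Z_0] = 4
E[Z_1] = 1·E[Z_0] = 4
E[Z_2] = 1·E[Z_1] = 4
E[Z_3] = 1·E[Z_2] = 4
E[Z_4] = 1·E[Z_3] = 4

4


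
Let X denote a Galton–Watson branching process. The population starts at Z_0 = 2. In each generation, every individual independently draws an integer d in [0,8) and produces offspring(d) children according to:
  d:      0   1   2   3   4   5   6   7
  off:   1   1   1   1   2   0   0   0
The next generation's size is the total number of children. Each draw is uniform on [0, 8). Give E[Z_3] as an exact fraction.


27/32

Outcome values over d=0..7: [1, 1, 1, 1, 2, 0, 0, 0]
Σy = 6, Σy² = 8, M = 8
μ = 6/8 = 3/4,  σ² = 8/8 − (3/4)² = 7/16
E[Z_0] = 2
E[Z_1] = 3/4·E[Z_0] = 3/2
E[Z_2] = 3/4·E[Z_1] = 9/8
E[Z_3] = 3/4·E[Z_2] = 27/32


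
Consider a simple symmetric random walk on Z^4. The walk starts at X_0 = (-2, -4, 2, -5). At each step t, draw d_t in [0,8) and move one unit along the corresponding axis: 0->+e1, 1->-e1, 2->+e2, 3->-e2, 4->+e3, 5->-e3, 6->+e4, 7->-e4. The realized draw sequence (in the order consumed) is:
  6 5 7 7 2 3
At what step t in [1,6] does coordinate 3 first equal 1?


2

t=0: X=(-2, -4, 2, -5), d=6 → +e4, X_1=(-2, -4, 2, -4)
t=1: X=(-2, -4, 2, -4), d=5 → -e3, X_2=(-2, -4, 1, -4)
t=2: X=(-2, -4, 1, -4), d=7 → -e4, X_3=(-2, -4, 1, -5)
t=3: X=(-2, -4, 1, -5), d=7 → -e4, X_4=(-2, -4, 1, -6)
t=4: X=(-2, -4, 1, -6), d=2 → +e2, X_5=(-2, -3, 1, -6)
t=5: X=(-2, -3, 1, -6), d=3 → -e2, X_6=(-2, -4, 1, -6)


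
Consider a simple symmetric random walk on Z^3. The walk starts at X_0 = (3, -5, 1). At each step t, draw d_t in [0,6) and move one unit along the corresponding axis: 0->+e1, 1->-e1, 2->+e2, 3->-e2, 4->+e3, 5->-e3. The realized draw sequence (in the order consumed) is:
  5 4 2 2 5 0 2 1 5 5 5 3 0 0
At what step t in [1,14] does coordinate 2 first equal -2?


7

t=0: X=(3, -5, 1), d=5 → -e3, X_1=(3, -5, 0)
t=1: X=(3, -5, 0), d=4 → +e3, X_2=(3, -5, 1)
t=2: X=(3, -5, 1), d=2 → +e2, X_3=(3, -4, 1)
t=3: X=(3, -4, 1), d=2 → +e2, X_4=(3, -3, 1)
t=4: X=(3, -3, 1), d=5 → -e3, X_5=(3, -3, 0)
t=5: X=(3, -3, 0), d=0 → +e1, X_6=(4, -3, 0)
t=6: X=(4, -3, 0), d=2 → +e2, X_7=(4, -2, 0)
t=7: X=(4, -2, 0), d=1 → -e1, X_8=(3, -2, 0)
t=8: X=(3, -2, 0), d=5 → -e3, X_9=(3, -2, -1)
t=9: X=(3, -2, -1), d=5 → -e3, X_10=(3, -2, -2)
t=10: X=(3, -2, -2), d=5 → -e3, X_11=(3, -2, -3)
t=11: X=(3, -2, -3), d=3 → -e2, X_12=(3, -3, -3)
t=12: X=(3, -3, -3), d=0 → +e1, X_13=(4, -3, -3)
t=13: X=(4, -3, -3), d=0 → +e1, X_14=(5, -3, -3)


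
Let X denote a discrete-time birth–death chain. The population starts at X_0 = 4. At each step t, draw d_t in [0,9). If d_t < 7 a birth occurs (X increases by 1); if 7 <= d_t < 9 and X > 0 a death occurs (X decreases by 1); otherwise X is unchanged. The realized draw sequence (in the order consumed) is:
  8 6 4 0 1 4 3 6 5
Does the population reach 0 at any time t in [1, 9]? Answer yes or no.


t=0: X=4, d=8 → death, X_1=3
t=1: X=3, d=6 → birth, X_2=4
t=2: X=4, d=4 → birth, X_3=5
t=3: X=5, d=0 → birth, X_4=6
t=4: X=6, d=1 → birth, X_5=7
t=5: X=7, d=4 → birth, X_6=8
t=6: X=8, d=3 → birth, X_7=9
t=7: X=9, d=6 → birth, X_8=10
t=8: X=10, d=5 → birth, X_9=11

no


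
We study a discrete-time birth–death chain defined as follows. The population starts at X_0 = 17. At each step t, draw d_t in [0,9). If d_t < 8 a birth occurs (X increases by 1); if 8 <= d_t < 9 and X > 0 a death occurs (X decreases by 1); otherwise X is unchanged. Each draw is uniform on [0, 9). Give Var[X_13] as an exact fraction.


416/81

X can drop by at most 1 per step and X_0 = 17 > T = 13, so X_t >= 17 − t >= 4 > 0 for every t <= 13: the floor at 0 (the 'and X > 0' condition) never binds. Hence X_13 = X_0 + Σ_{t<13} Y_t with i.i.d. increments Y_t = y(d_t) ∈ {+1, −1, 0}.
Outcome values over d=0..8: [1, 1, 1, 1, 1, 1, 1, 1, -1]
Σy = 7, Σy² = 9, M = 9
μ = 7/9 = 7/9,  σ² = 9/9 − (7/9)² = 32/81
Independent increments: Var[X_13] = 13·σ² = 13·(32/81) = 416/81


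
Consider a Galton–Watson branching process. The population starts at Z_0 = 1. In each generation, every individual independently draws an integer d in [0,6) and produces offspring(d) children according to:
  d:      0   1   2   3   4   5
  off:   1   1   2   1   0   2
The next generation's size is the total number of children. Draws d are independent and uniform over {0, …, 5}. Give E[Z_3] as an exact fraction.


Outcome values over d=0..5: [1, 1, 2, 1, 0, 2]
Σy = 7, Σy² = 11, M = 6
μ = 7/6 = 7/6,  σ² = 11/6 − (7/6)² = 17/36
E[Z_0] = 1
E[Z_1] = 7/6·E[Z_0] = 7/6
E[Z_2] = 7/6·E[Z_1] = 49/36
E[Z_3] = 7/6·E[Z_2] = 343/216

343/216


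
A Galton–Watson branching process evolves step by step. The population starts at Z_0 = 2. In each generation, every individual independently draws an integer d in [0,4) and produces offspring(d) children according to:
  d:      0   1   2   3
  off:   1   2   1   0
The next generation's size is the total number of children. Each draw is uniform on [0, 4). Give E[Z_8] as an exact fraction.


2

Outcome values over d=0..3: [1, 2, 1, 0]
Σy = 4, Σy² = 6, M = 4
μ = 4/4 = 1,  σ² = 6/4 − (1)² = 1/2
E[Z_0] = 2
E[Z_1] = 1·E[Z_0] = 2
E[Z_2] = 1·E[Z_1] = 2
E[Z_3] = 1·E[Z_2] = 2
E[Z_4] = 1·E[Z_3] = 2
E[Z_5] = 1·E[Z_4] = 2
E[Z_6] = 1·E[Z_5] = 2
E[Z_7] = 1·E[Z_6] = 2
E[Z_8] = 1·E[Z_7] = 2


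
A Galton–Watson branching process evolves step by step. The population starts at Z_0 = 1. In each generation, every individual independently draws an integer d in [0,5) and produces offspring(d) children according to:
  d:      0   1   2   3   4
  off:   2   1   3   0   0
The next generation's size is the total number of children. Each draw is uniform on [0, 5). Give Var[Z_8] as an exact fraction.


Outcome values over d=0..4: [2, 1, 3, 0, 0]
Σy = 6, Σy² = 14, M = 5
μ = 6/5 = 6/5,  σ² = 14/5 − (6/5)² = 34/25
V_0 = 0, E_0 = 1
V_1 = 34/25·E_0 + (6/5)²·V_0 = 34/25;  E_1 = 6/5
V_2 = 34/25·E_1 + (6/5)²·V_1 = 2244/625;  E_2 = 36/25
V_3 = 34/25·E_2 + (6/5)²·V_2 = 111384/15625;  E_3 = 216/125
V_4 = 34/25·E_3 + (6/5)²·V_3 = 4927824/390625;  E_4 = 1296/625
V_5 = 34/25·E_4 + (6/5)²·V_4 = 204941664/9765625;  E_5 = 7776/3125
V_6 = 34/25·E_5 + (6/5)²·V_5 = 8204099904/244140625;  E_6 = 46656/15625
V_7 = 34/25·E_6 + (6/5)²·V_6 = 320133596544/6103515625;  E_7 = 279936/78125
V_8 = 34/25·E_7 + (6/5)²·V_7 = 12268389475584/152587890625;  E_8 = 1679616/390625

12268389475584/152587890625


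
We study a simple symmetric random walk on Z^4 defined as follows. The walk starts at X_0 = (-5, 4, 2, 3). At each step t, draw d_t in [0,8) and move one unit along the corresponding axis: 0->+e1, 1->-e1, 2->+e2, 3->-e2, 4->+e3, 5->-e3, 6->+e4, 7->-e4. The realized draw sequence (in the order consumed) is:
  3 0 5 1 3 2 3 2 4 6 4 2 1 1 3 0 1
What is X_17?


t=0: X=(-5, 4, 2, 3), d=3 → -e2, X_1=(-5, 3, 2, 3)
t=1: X=(-5, 3, 2, 3), d=0 → +e1, X_2=(-4, 3, 2, 3)
t=2: X=(-4, 3, 2, 3), d=5 → -e3, X_3=(-4, 3, 1, 3)
t=3: X=(-4, 3, 1, 3), d=1 → -e1, X_4=(-5, 3, 1, 3)
t=4: X=(-5, 3, 1, 3), d=3 → -e2, X_5=(-5, 2, 1, 3)
t=5: X=(-5, 2, 1, 3), d=2 → +e2, X_6=(-5, 3, 1, 3)
t=6: X=(-5, 3, 1, 3), d=3 → -e2, X_7=(-5, 2, 1, 3)
t=7: X=(-5, 2, 1, 3), d=2 → +e2, X_8=(-5, 3, 1, 3)
t=8: X=(-5, 3, 1, 3), d=4 → +e3, X_9=(-5, 3, 2, 3)
t=9: X=(-5, 3, 2, 3), d=6 → +e4, X_10=(-5, 3, 2, 4)
t=10: X=(-5, 3, 2, 4), d=4 → +e3, X_11=(-5, 3, 3, 4)
t=11: X=(-5, 3, 3, 4), d=2 → +e2, X_12=(-5, 4, 3, 4)
t=12: X=(-5, 4, 3, 4), d=1 → -e1, X_13=(-6, 4, 3, 4)
t=13: X=(-6, 4, 3, 4), d=1 → -e1, X_14=(-7, 4, 3, 4)
t=14: X=(-7, 4, 3, 4), d=3 → -e2, X_15=(-7, 3, 3, 4)
t=15: X=(-7, 3, 3, 4), d=0 → +e1, X_16=(-6, 3, 3, 4)
t=16: X=(-6, 3, 3, 4), d=1 → -e1, X_17=(-7, 3, 3, 4)

(-7, 3, 3, 4)


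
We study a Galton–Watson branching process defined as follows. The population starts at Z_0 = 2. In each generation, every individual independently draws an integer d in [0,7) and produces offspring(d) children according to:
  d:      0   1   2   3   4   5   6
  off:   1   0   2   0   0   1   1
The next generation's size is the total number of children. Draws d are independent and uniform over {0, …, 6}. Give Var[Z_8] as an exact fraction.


10076580000000/33232930569601

Outcome values over d=0..6: [1, 0, 2, 0, 0, 1, 1]
Σy = 5, Σy² = 7, M = 7
μ = 5/7 = 5/7,  σ² = 7/7 − (5/7)² = 24/49
V_0 = 0, E_0 = 2
V_1 = 24/49·E_0 + (5/7)²·V_0 = 48/49;  E_1 = 10/7
V_2 = 24/49·E_1 + (5/7)²·V_1 = 2880/2401;  E_2 = 50/49
V_3 = 24/49·E_2 + (5/7)²·V_2 = 130800/117649;  E_3 = 250/343
V_4 = 24/49·E_3 + (5/7)²·V_3 = 5328000/5764801;  E_4 = 1250/2401
V_5 = 24/49·E_4 + (5/7)²·V_4 = 205230000/282475249;  E_5 = 6250/16807
V_6 = 24/49·E_5 + (5/7)²·V_5 = 7651800000/13841287201;  E_6 = 31250/117649
V_7 = 24/49·E_6 + (5/7)²·V_6 = 279531750000/678223072849;  E_7 = 156250/823543
V_8 = 24/49·E_7 + (5/7)²·V_7 = 10076580000000/33232930569601;  E_8 = 781250/5764801
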